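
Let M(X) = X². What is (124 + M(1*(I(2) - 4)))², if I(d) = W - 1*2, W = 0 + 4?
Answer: 16384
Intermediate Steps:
W = 4
I(d) = 2 (I(d) = 4 - 1*2 = 4 - 2 = 2)
(124 + M(1*(I(2) - 4)))² = (124 + (1*(2 - 4))²)² = (124 + (1*(-2))²)² = (124 + (-2)²)² = (124 + 4)² = 128² = 16384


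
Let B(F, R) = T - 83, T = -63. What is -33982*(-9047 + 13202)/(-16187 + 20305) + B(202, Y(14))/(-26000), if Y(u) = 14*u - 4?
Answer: -917768714693/26767000 ≈ -34287.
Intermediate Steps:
Y(u) = -4 + 14*u
B(F, R) = -146 (B(F, R) = -63 - 83 = -146)
-33982*(-9047 + 13202)/(-16187 + 20305) + B(202, Y(14))/(-26000) = -33982*(-9047 + 13202)/(-16187 + 20305) - 146/(-26000) = -33982/(4118/4155) - 146*(-1/26000) = -33982/(4118*(1/4155)) + 73/13000 = -33982/4118/4155 + 73/13000 = -33982*4155/4118 + 73/13000 = -70597605/2059 + 73/13000 = -917768714693/26767000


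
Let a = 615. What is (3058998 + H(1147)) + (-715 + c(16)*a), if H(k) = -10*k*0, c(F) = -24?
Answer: 3043523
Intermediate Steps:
H(k) = 0
(3058998 + H(1147)) + (-715 + c(16)*a) = (3058998 + 0) + (-715 - 24*615) = 3058998 + (-715 - 14760) = 3058998 - 15475 = 3043523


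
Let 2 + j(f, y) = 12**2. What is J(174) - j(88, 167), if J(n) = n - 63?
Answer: -31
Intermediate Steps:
j(f, y) = 142 (j(f, y) = -2 + 12**2 = -2 + 144 = 142)
J(n) = -63 + n
J(174) - j(88, 167) = (-63 + 174) - 1*142 = 111 - 142 = -31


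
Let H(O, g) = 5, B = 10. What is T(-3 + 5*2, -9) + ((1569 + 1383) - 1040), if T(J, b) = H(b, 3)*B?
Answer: 1962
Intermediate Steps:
T(J, b) = 50 (T(J, b) = 5*10 = 50)
T(-3 + 5*2, -9) + ((1569 + 1383) - 1040) = 50 + ((1569 + 1383) - 1040) = 50 + (2952 - 1040) = 50 + 1912 = 1962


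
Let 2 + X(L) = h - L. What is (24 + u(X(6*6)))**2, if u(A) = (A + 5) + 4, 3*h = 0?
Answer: 25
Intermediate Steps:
h = 0 (h = (1/3)*0 = 0)
X(L) = -2 - L (X(L) = -2 + (0 - L) = -2 - L)
u(A) = 9 + A (u(A) = (5 + A) + 4 = 9 + A)
(24 + u(X(6*6)))**2 = (24 + (9 + (-2 - 6*6)))**2 = (24 + (9 + (-2 - 1*36)))**2 = (24 + (9 + (-2 - 36)))**2 = (24 + (9 - 38))**2 = (24 - 29)**2 = (-5)**2 = 25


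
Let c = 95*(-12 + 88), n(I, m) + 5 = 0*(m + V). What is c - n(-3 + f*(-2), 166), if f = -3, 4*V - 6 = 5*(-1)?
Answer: 7225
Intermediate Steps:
V = ¼ (V = 3/2 + (5*(-1))/4 = 3/2 + (¼)*(-5) = 3/2 - 5/4 = ¼ ≈ 0.25000)
n(I, m) = -5 (n(I, m) = -5 + 0*(m + ¼) = -5 + 0*(¼ + m) = -5 + 0 = -5)
c = 7220 (c = 95*76 = 7220)
c - n(-3 + f*(-2), 166) = 7220 - 1*(-5) = 7220 + 5 = 7225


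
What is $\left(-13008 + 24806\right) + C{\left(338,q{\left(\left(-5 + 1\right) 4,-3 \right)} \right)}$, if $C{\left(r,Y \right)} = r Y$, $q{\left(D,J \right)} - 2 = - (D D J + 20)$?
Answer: $265298$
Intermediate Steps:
$q{\left(D,J \right)} = -18 - J D^{2}$ ($q{\left(D,J \right)} = 2 - \left(D D J + 20\right) = 2 - \left(D^{2} J + 20\right) = 2 - \left(J D^{2} + 20\right) = 2 - \left(20 + J D^{2}\right) = -18 - J D^{2}$)
$C{\left(r,Y \right)} = Y r$
$\left(-13008 + 24806\right) + C{\left(338,q{\left(\left(-5 + 1\right) 4,-3 \right)} \right)} = \left(-13008 + 24806\right) + \left(-18 - - 3 \left(\left(-5 + 1\right) 4\right)^{2}\right) 338 = 11798 + \left(-18 - - 3 \left(\left(-4\right) 4\right)^{2}\right) 338 = 11798 + \left(-18 - - 3 \left(-16\right)^{2}\right) 338 = 11798 + \left(-18 - \left(-3\right) 256\right) 338 = 11798 + \left(-18 + 768\right) 338 = 11798 + 750 \cdot 338 = 11798 + 253500 = 265298$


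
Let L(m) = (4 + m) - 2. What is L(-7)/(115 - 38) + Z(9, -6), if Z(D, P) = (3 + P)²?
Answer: 688/77 ≈ 8.9351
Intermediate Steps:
L(m) = 2 + m
L(-7)/(115 - 38) + Z(9, -6) = (2 - 7)/(115 - 38) + (3 - 6)² = -5/77 + (-3)² = (1/77)*(-5) + 9 = -5/77 + 9 = 688/77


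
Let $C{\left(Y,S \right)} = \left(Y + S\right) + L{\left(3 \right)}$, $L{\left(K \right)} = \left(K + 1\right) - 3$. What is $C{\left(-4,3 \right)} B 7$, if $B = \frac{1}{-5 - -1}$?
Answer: $0$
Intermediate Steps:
$B = - \frac{1}{4}$ ($B = \frac{1}{-5 + \left(-3 + 4\right)} = \frac{1}{-5 + 1} = \frac{1}{-4} = - \frac{1}{4} \approx -0.25$)
$L{\left(K \right)} = -2 + K$ ($L{\left(K \right)} = \left(1 + K\right) - 3 = -2 + K$)
$C{\left(Y,S \right)} = 1 + S + Y$ ($C{\left(Y,S \right)} = \left(Y + S\right) + \left(-2 + 3\right) = \left(S + Y\right) + 1 = 1 + S + Y$)
$C{\left(-4,3 \right)} B 7 = \left(1 + 3 - 4\right) \left(- \frac{1}{4}\right) 7 = 0 \left(- \frac{1}{4}\right) 7 = 0 \cdot 7 = 0$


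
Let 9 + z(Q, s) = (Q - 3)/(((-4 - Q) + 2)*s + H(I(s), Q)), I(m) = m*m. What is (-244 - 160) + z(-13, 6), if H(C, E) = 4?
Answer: -14463/35 ≈ -413.23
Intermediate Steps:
I(m) = m²
z(Q, s) = -9 + (-3 + Q)/(4 + s*(-2 - Q)) (z(Q, s) = -9 + (Q - 3)/(((-4 - Q) + 2)*s + 4) = -9 + (-3 + Q)/((-2 - Q)*s + 4) = -9 + (-3 + Q)/(s*(-2 - Q) + 4) = -9 + (-3 + Q)/(4 + s*(-2 - Q)))
(-244 - 160) + z(-13, 6) = (-244 - 160) + (39 - 1*(-13) - 18*6 - 9*(-13)*6)/(-4 + 2*6 - 13*6) = -404 + (39 + 13 - 108 + 702)/(-4 + 12 - 78) = -404 + 646/(-70) = -404 - 1/70*646 = -404 - 323/35 = -14463/35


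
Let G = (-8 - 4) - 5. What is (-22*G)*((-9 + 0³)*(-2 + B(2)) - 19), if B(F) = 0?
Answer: -374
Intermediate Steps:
G = -17 (G = -12 - 5 = -17)
(-22*G)*((-9 + 0³)*(-2 + B(2)) - 19) = (-22*(-17))*((-9 + 0³)*(-2 + 0) - 19) = 374*((-9 + 0)*(-2) - 19) = 374*(-9*(-2) - 19) = 374*(18 - 19) = 374*(-1) = -374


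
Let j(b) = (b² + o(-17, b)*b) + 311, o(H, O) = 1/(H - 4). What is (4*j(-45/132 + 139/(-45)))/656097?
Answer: 8862016627/4501284687900 ≈ 0.0019688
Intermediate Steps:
o(H, O) = 1/(-4 + H)
j(b) = 311 + b² - b/21 (j(b) = (b² + b/(-4 - 17)) + 311 = (b² + b/(-21)) + 311 = (b² - b/21) + 311 = 311 + b² - b/21)
(4*j(-45/132 + 139/(-45)))/656097 = (4*(311 + (-45/132 + 139/(-45))² - (-45/132 + 139/(-45))/21))/656097 = (4*(311 + (-45*1/132 + 139*(-1/45))² - (-45*1/132 + 139*(-1/45))/21))*(1/656097) = (4*(311 + (-15/44 - 139/45)² - (-15/44 - 139/45)/21))*(1/656097) = (4*(311 + (-6791/1980)² - 1/21*(-6791/1980)))*(1/656097) = (4*(311 + 46117681/3920400 + 6791/41580))*(1/656097) = (4*(8862016627/27442800))*(1/656097) = (8862016627/6860700)*(1/656097) = 8862016627/4501284687900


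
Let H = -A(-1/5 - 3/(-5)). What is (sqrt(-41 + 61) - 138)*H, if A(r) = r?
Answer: 276/5 - 4*sqrt(5)/5 ≈ 53.411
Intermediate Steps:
H = -2/5 (H = -(-1/5 - 3/(-5)) = -(-1*1/5 - 3*(-1/5)) = -(-1/5 + 3/5) = -1*2/5 = -2/5 ≈ -0.40000)
(sqrt(-41 + 61) - 138)*H = (sqrt(-41 + 61) - 138)*(-2/5) = (sqrt(20) - 138)*(-2/5) = (2*sqrt(5) - 138)*(-2/5) = (-138 + 2*sqrt(5))*(-2/5) = 276/5 - 4*sqrt(5)/5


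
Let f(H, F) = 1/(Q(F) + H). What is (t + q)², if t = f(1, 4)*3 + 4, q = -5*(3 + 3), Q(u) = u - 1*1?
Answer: 10201/16 ≈ 637.56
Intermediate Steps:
Q(u) = -1 + u (Q(u) = u - 1 = -1 + u)
f(H, F) = 1/(-1 + F + H) (f(H, F) = 1/((-1 + F) + H) = 1/(-1 + F + H))
q = -30 (q = -5*6 = -30)
t = 19/4 (t = 3/(-1 + 4 + 1) + 4 = 3/4 + 4 = (¼)*3 + 4 = ¾ + 4 = 19/4 ≈ 4.7500)
(t + q)² = (19/4 - 30)² = (-101/4)² = 10201/16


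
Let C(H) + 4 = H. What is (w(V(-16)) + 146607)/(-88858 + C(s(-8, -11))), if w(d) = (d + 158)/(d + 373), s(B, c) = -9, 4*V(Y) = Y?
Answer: -54098137/32793399 ≈ -1.6497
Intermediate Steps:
V(Y) = Y/4
w(d) = (158 + d)/(373 + d)
C(H) = -4 + H
(w(V(-16)) + 146607)/(-88858 + C(s(-8, -11))) = ((158 + (¼)*(-16))/(373 + (¼)*(-16)) + 146607)/(-88858 + (-4 - 9)) = ((158 - 4)/(373 - 4) + 146607)/(-88858 - 13) = (154/369 + 146607)/(-88871) = ((1/369)*154 + 146607)*(-1/88871) = (154/369 + 146607)*(-1/88871) = (54098137/369)*(-1/88871) = -54098137/32793399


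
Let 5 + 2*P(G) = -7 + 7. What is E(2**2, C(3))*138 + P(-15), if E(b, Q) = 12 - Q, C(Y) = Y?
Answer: 2479/2 ≈ 1239.5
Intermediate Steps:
P(G) = -5/2 (P(G) = -5/2 + (-7 + 7)/2 = -5/2 + (1/2)*0 = -5/2 + 0 = -5/2)
E(2**2, C(3))*138 + P(-15) = (12 - 1*3)*138 - 5/2 = (12 - 3)*138 - 5/2 = 9*138 - 5/2 = 1242 - 5/2 = 2479/2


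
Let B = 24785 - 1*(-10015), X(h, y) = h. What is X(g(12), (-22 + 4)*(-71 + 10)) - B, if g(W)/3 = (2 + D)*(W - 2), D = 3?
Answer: -34650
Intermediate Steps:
g(W) = -30 + 15*W (g(W) = 3*((2 + 3)*(W - 2)) = 3*(5*(-2 + W)) = 3*(-10 + 5*W) = -30 + 15*W)
B = 34800 (B = 24785 + 10015 = 34800)
X(g(12), (-22 + 4)*(-71 + 10)) - B = (-30 + 15*12) - 1*34800 = (-30 + 180) - 34800 = 150 - 34800 = -34650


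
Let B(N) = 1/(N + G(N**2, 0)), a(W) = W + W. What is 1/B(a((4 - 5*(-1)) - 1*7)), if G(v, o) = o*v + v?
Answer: 20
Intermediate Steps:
a(W) = 2*W
G(v, o) = v + o*v
B(N) = 1/(N + N**2) (B(N) = 1/(N + N**2*(1 + 0)) = 1/(N + N**2*1) = 1/(N + N**2))
1/B(a((4 - 5*(-1)) - 1*7)) = 1/(1/(((2*((4 - 5*(-1)) - 1*7)))*(1 + 2*((4 - 5*(-1)) - 1*7)))) = 1/(1/(((2*((4 + 5) - 7)))*(1 + 2*((4 + 5) - 7)))) = 1/(1/(((2*(9 - 7)))*(1 + 2*(9 - 7)))) = 1/(1/(((2*2))*(1 + 2*2))) = 1/(1/(4*(1 + 4))) = 1/((1/4)/5) = 1/((1/4)*(1/5)) = 1/(1/20) = 20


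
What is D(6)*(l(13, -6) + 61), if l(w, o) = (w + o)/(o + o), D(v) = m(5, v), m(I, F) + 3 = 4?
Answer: 725/12 ≈ 60.417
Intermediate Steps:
m(I, F) = 1 (m(I, F) = -3 + 4 = 1)
D(v) = 1
l(w, o) = (o + w)/(2*o) (l(w, o) = (o + w)/((2*o)) = (o + w)*(1/(2*o)) = (o + w)/(2*o))
D(6)*(l(13, -6) + 61) = 1*((1/2)*(-6 + 13)/(-6) + 61) = 1*((1/2)*(-1/6)*7 + 61) = 1*(-7/12 + 61) = 1*(725/12) = 725/12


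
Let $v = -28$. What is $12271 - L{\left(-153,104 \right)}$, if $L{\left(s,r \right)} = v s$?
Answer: $7987$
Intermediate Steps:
$L{\left(s,r \right)} = - 28 s$
$12271 - L{\left(-153,104 \right)} = 12271 - \left(-28\right) \left(-153\right) = 12271 - 4284 = 7987$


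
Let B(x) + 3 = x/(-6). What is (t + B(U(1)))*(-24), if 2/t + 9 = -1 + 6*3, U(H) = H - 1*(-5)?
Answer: 90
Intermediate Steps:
U(H) = 5 + H (U(H) = H + 5 = 5 + H)
B(x) = -3 - x/6 (B(x) = -3 + x/(-6) = -3 + x*(-1/6) = -3 - x/6)
t = 1/4 (t = 2/(-9 + (-1 + 6*3)) = 2/(-9 + (-1 + 18)) = 2/(-9 + 17) = 2/8 = 2*(1/8) = 1/4 ≈ 0.25000)
(t + B(U(1)))*(-24) = (1/4 + (-3 - (5 + 1)/6))*(-24) = (1/4 + (-3 - 1/6*6))*(-24) = (1/4 + (-3 - 1))*(-24) = (1/4 - 4)*(-24) = -15/4*(-24) = 90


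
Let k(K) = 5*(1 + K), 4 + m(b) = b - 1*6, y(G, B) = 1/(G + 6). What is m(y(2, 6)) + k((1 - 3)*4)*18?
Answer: -5119/8 ≈ -639.88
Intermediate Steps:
y(G, B) = 1/(6 + G)
m(b) = -10 + b (m(b) = -4 + (b - 1*6) = -4 + (b - 6) = -4 + (-6 + b) = -10 + b)
k(K) = 5 + 5*K
m(y(2, 6)) + k((1 - 3)*4)*18 = (-10 + 1/(6 + 2)) + (5 + 5*((1 - 3)*4))*18 = (-10 + 1/8) + (5 + 5*(-2*4))*18 = (-10 + ⅛) + (5 + 5*(-8))*18 = -79/8 + (5 - 40)*18 = -79/8 - 35*18 = -79/8 - 630 = -5119/8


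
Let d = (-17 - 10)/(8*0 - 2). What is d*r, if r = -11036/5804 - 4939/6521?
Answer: -339632028/9461971 ≈ -35.894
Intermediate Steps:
d = 27/2 (d = -27/(0 - 2) = -27/(-2) = -27*(-½) = 27/2 ≈ 13.500)
r = -25157928/9461971 (r = -11036*1/5804 - 4939*1/6521 = -2759/1451 - 4939/6521 = -25157928/9461971 ≈ -2.6588)
d*r = (27/2)*(-25157928/9461971) = -339632028/9461971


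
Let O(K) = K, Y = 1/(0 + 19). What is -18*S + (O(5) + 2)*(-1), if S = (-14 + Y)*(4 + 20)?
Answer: 114347/19 ≈ 6018.3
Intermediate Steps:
Y = 1/19 ≈ 0.052632
S = -6360/19 (S = (-14 + 1/19)*(4 + 20) = -265/19*24 = -6360/19 ≈ -334.74)
-18*S + (O(5) + 2)*(-1) = -18*(-6360/19) + (5 + 2)*(-1) = 114480/19 + 7*(-1) = 114480/19 - 7 = 114347/19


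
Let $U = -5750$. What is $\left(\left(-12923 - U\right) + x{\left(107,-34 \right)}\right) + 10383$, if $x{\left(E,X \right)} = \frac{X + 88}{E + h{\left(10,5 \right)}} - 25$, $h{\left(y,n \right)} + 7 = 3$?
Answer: $\frac{328109}{103} \approx 3185.5$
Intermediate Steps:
$h{\left(y,n \right)} = -4$ ($h{\left(y,n \right)} = -7 + 3 = -4$)
$x{\left(E,X \right)} = -25 + \frac{88 + X}{-4 + E}$ ($x{\left(E,X \right)} = \frac{X + 88}{E - 4} - 25 = \frac{88 + X}{-4 + E} - 25 = -25 + \frac{88 + X}{-4 + E}$)
$\left(\left(-12923 - U\right) + x{\left(107,-34 \right)}\right) + 10383 = \left(\left(-12923 - -5750\right) + \frac{188 - 34 - 2675}{-4 + 107}\right) + 10383 = \left(\left(-12923 + 5750\right) + \frac{188 - 34 - 2675}{103}\right) + 10383 = \left(-7173 + \frac{1}{103} \left(-2521\right)\right) + 10383 = \left(-7173 - \frac{2521}{103}\right) + 10383 = - \frac{741340}{103} + 10383 = \frac{328109}{103}$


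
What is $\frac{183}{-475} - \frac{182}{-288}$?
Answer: $\frac{16873}{68400} \approx 0.24668$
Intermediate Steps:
$\frac{183}{-475} - \frac{182}{-288} = 183 \left(- \frac{1}{475}\right) - - \frac{91}{144} = - \frac{183}{475} + \frac{91}{144} = \frac{16873}{68400}$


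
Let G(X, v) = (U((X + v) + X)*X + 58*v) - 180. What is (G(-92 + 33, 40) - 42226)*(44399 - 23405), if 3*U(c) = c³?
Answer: 195092413380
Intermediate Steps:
U(c) = c³/3
G(X, v) = -180 + 58*v + X*(v + 2*X)³/3 (G(X, v) = ((((X + v) + X)³/3)*X + 58*v) - 180 = (((v + 2*X)³/3)*X + 58*v) - 180 = (X*(v + 2*X)³/3 + 58*v) - 180 = (58*v + X*(v + 2*X)³/3) - 180 = -180 + 58*v + X*(v + 2*X)³/3)
(G(-92 + 33, 40) - 42226)*(44399 - 23405) = ((-180 + 58*40 + (-92 + 33)*(40 + 2*(-92 + 33))³/3) - 42226)*(44399 - 23405) = ((-180 + 2320 + (⅓)*(-59)*(40 + 2*(-59))³) - 42226)*20994 = ((-180 + 2320 + (⅓)*(-59)*(40 - 118)³) - 42226)*20994 = ((-180 + 2320 + (⅓)*(-59)*(-78)³) - 42226)*20994 = ((-180 + 2320 + (⅓)*(-59)*(-474552)) - 42226)*20994 = ((-180 + 2320 + 9332856) - 42226)*20994 = (9334996 - 42226)*20994 = 9292770*20994 = 195092413380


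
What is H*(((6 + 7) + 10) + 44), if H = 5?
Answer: 335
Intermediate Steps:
H*(((6 + 7) + 10) + 44) = 5*(((6 + 7) + 10) + 44) = 5*((13 + 10) + 44) = 5*(23 + 44) = 5*67 = 335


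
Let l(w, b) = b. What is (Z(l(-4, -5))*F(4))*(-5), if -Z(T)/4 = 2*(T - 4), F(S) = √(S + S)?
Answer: -720*√2 ≈ -1018.2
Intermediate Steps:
F(S) = √2*√S (F(S) = √(2*S) = √2*√S)
Z(T) = 32 - 8*T (Z(T) = -8*(T - 4) = -8*(-4 + T) = -4*(-8 + 2*T) = 32 - 8*T)
(Z(l(-4, -5))*F(4))*(-5) = ((32 - 8*(-5))*(√2*√4))*(-5) = ((32 + 40)*(√2*2))*(-5) = (72*(2*√2))*(-5) = (144*√2)*(-5) = -720*√2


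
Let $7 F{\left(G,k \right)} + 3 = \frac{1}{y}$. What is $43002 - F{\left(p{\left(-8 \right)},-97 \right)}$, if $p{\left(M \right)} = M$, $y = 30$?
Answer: $\frac{9030509}{210} \approx 43002.0$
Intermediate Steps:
$F{\left(G,k \right)} = - \frac{89}{210}$ ($F{\left(G,k \right)} = - \frac{3}{7} + \frac{1}{7 \cdot 30} = - \frac{3}{7} + \frac{1}{7} \cdot \frac{1}{30} = - \frac{3}{7} + \frac{1}{210} = - \frac{89}{210}$)
$43002 - F{\left(p{\left(-8 \right)},-97 \right)} = 43002 - - \frac{89}{210} = 43002 + \frac{89}{210} = \frac{9030509}{210}$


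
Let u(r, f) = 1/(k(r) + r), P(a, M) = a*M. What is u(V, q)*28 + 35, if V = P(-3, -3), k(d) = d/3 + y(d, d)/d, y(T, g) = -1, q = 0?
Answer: 3997/107 ≈ 37.355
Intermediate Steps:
P(a, M) = M*a
k(d) = -1/d + d/3 (k(d) = d/3 - 1/d = -1/d + d/3)
V = 9 (V = -3*(-3) = 9)
u(r, f) = 1/(-1/r + 4*r/3) (u(r, f) = 1/((-1/r + r/3) + r) = 1/(-1/r + 4*r/3))
u(V, q)*28 + 35 = (3*9/(-3 + 4*9²))*28 + 35 = (3*9/(-3 + 4*81))*28 + 35 = (3*9/(-3 + 324))*28 + 35 = (3*9/321)*28 + 35 = (3*9*(1/321))*28 + 35 = (9/107)*28 + 35 = 252/107 + 35 = 3997/107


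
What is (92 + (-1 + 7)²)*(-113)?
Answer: -14464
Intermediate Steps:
(92 + (-1 + 7)²)*(-113) = (92 + 6²)*(-113) = (92 + 36)*(-113) = 128*(-113) = -14464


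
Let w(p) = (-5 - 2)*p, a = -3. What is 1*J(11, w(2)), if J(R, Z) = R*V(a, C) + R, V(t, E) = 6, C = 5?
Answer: 77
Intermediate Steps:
w(p) = -7*p
J(R, Z) = 7*R (J(R, Z) = R*6 + R = 6*R + R = 7*R)
1*J(11, w(2)) = 1*(7*11) = 1*77 = 77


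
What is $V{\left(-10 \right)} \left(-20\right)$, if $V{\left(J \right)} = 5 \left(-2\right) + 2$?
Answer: $160$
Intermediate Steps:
$V{\left(J \right)} = -8$ ($V{\left(J \right)} = -10 + 2 = -8$)
$V{\left(-10 \right)} \left(-20\right) = \left(-8\right) \left(-20\right) = 160$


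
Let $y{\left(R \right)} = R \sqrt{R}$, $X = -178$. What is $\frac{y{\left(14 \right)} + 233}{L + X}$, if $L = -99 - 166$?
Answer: $- \frac{233}{443} - \frac{14 \sqrt{14}}{443} \approx -0.64421$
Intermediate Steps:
$L = -265$ ($L = -99 - 166 = -265$)
$y{\left(R \right)} = R^{\frac{3}{2}}$
$\frac{y{\left(14 \right)} + 233}{L + X} = \frac{14^{\frac{3}{2}} + 233}{-265 - 178} = \frac{14 \sqrt{14} + 233}{-443} = \left(233 + 14 \sqrt{14}\right) \left(- \frac{1}{443}\right) = - \frac{233}{443} - \frac{14 \sqrt{14}}{443}$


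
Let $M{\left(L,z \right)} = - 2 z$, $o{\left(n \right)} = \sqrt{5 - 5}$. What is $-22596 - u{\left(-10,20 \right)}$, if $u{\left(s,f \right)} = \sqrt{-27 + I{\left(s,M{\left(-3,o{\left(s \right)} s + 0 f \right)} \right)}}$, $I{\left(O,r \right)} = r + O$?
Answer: $-22596 - i \sqrt{37} \approx -22596.0 - 6.0828 i$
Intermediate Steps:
$o{\left(n \right)} = 0$ ($o{\left(n \right)} = \sqrt{0} = 0$)
$I{\left(O,r \right)} = O + r$
$u{\left(s,f \right)} = \sqrt{-27 + s}$ ($u{\left(s,f \right)} = \sqrt{-27 + \left(s - 2 \left(0 s + 0 f\right)\right)} = \sqrt{-27 + \left(s - 2 \left(0 + 0\right)\right)} = \sqrt{-27 + \left(s - 0\right)} = \sqrt{-27 + \left(s + 0\right)} = \sqrt{-27 + s}$)
$-22596 - u{\left(-10,20 \right)} = -22596 - \sqrt{-27 - 10} = -22596 - \sqrt{-37} = -22596 - i \sqrt{37}$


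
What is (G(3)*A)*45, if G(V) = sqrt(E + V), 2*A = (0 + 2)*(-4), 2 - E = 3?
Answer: -180*sqrt(2) ≈ -254.56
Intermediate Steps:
E = -1 (E = 2 - 1*3 = 2 - 3 = -1)
A = -4 (A = ((0 + 2)*(-4))/2 = (2*(-4))/2 = (1/2)*(-8) = -4)
G(V) = sqrt(-1 + V)
(G(3)*A)*45 = (sqrt(-1 + 3)*(-4))*45 = (sqrt(2)*(-4))*45 = -4*sqrt(2)*45 = -180*sqrt(2)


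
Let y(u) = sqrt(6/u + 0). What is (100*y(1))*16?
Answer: 1600*sqrt(6) ≈ 3919.2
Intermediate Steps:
y(u) = sqrt(6)*sqrt(1/u) (y(u) = sqrt(6/u) = sqrt(6)*sqrt(1/u))
(100*y(1))*16 = (100*(sqrt(6)*sqrt(1/1)))*16 = (100*(sqrt(6)*sqrt(1)))*16 = (100*(sqrt(6)*1))*16 = (100*sqrt(6))*16 = 1600*sqrt(6)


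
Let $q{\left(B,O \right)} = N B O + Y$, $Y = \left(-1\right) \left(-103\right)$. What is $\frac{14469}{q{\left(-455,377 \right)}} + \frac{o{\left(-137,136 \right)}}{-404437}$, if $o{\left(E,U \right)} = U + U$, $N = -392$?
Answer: $- \frac{376908391}{824093368747} \approx -0.00045736$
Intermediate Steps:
$Y = 103$
$q{\left(B,O \right)} = 103 - 392 B O$ ($q{\left(B,O \right)} = - 392 B O + 103 = 103 - 392 B O$)
$o{\left(E,U \right)} = 2 U$
$\frac{14469}{q{\left(-455,377 \right)}} + \frac{o{\left(-137,136 \right)}}{-404437} = \frac{14469}{103 - \left(-178360\right) 377} + \frac{2 \cdot 136}{-404437} = \frac{14469}{103 + 67241720} + 272 \left(- \frac{1}{404437}\right) = \frac{14469}{67241823} - \frac{272}{404437} = 14469 \cdot \frac{1}{67241823} - \frac{272}{404437} = \frac{4823}{22413941} - \frac{272}{404437} = - \frac{376908391}{824093368747}$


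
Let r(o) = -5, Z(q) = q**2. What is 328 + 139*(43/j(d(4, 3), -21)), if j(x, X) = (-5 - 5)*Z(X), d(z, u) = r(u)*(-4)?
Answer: 1440503/4410 ≈ 326.64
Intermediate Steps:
d(z, u) = 20 (d(z, u) = -5*(-4) = 20)
j(x, X) = -10*X**2 (j(x, X) = (-5 - 5)*X**2 = -10*X**2)
328 + 139*(43/j(d(4, 3), -21)) = 328 + 139*(43/((-10*(-21)**2))) = 328 + 139*(43/((-10*441))) = 328 + 139*(43/(-4410)) = 328 + 139*(43*(-1/4410)) = 328 + 139*(-43/4410) = 328 - 5977/4410 = 1440503/4410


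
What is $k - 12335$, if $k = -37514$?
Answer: $-49849$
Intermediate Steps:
$k - 12335 = -37514 - 12335 = -49849$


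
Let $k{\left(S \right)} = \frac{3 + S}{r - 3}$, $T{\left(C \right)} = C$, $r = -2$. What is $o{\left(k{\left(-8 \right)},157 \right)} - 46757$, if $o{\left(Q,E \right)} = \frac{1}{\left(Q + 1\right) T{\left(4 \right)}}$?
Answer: $- \frac{374055}{8} \approx -46757.0$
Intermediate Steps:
$k{\left(S \right)} = - \frac{3}{5} - \frac{S}{5}$ ($k{\left(S \right)} = \frac{3 + S}{-2 - 3} = \frac{3 + S}{-5} = \left(3 + S\right) \left(- \frac{1}{5}\right) = - \frac{3}{5} - \frac{S}{5}$)
$o{\left(Q,E \right)} = \frac{1}{4 + 4 Q}$ ($o{\left(Q,E \right)} = \frac{1}{\left(Q + 1\right) 4} = \frac{1}{\left(1 + Q\right) 4} = \frac{1}{4 + 4 Q}$)
$o{\left(k{\left(-8 \right)},157 \right)} - 46757 = \frac{1}{4 \left(1 - -1\right)} - 46757 = \frac{1}{4 \left(1 + \left(- \frac{3}{5} + \frac{8}{5}\right)\right)} - 46757 = \frac{1}{4 \left(1 + 1\right)} - 46757 = \frac{1}{4 \cdot 2} - 46757 = \frac{1}{4} \cdot \frac{1}{2} - 46757 = \frac{1}{8} - 46757 = - \frac{374055}{8}$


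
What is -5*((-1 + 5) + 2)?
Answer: -30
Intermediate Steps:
-5*((-1 + 5) + 2) = -5*(4 + 2) = -5*6 = -30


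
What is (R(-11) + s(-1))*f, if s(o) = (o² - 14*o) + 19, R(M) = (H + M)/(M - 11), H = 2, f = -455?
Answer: -344435/22 ≈ -15656.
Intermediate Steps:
R(M) = (2 + M)/(-11 + M) (R(M) = (2 + M)/(M - 11) = (2 + M)/(-11 + M))
s(o) = 19 + o² - 14*o
(R(-11) + s(-1))*f = ((2 - 11)/(-11 - 11) + (19 + (-1)² - 14*(-1)))*(-455) = (-9/(-22) + (19 + 1 + 14))*(-455) = (-1/22*(-9) + 34)*(-455) = (9/22 + 34)*(-455) = (757/22)*(-455) = -344435/22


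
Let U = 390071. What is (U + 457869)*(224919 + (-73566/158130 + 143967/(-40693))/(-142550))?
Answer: 971896375888805579054984/5095991511275 ≈ 1.9072e+11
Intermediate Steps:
(U + 457869)*(224919 + (-73566/158130 + 143967/(-40693))/(-142550)) = (390071 + 457869)*(224919 + (-73566/158130 + 143967/(-40693))/(-142550)) = 847940*(224919 + (-73566*1/158130 + 143967*(-1/40693))*(-1/142550)) = 847940*(224919 + (-4087/8785 - 143967/40693)*(-1/142550)) = 847940*(224919 - 1431062386/357488005*(-1/142550)) = 847940*(224919 + 715531193/25479957556375) = 847940*(5730926574337839818/25479957556375) = 971896375888805579054984/5095991511275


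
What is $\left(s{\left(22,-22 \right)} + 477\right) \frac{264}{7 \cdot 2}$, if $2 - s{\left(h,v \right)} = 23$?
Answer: $\frac{60192}{7} \approx 8598.9$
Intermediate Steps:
$s{\left(h,v \right)} = -21$ ($s{\left(h,v \right)} = 2 - 23 = -21$)
$\left(s{\left(22,-22 \right)} + 477\right) \frac{264}{7 \cdot 2} = \left(-21 + 477\right) \frac{264}{7 \cdot 2} = 456 \cdot \frac{264}{14} = 456 \cdot 264 \cdot \frac{1}{14} = 456 \cdot \frac{132}{7} = \frac{60192}{7}$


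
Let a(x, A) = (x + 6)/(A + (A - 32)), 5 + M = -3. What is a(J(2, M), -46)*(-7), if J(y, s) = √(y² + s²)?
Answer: 21/62 + 7*√17/62 ≈ 0.80422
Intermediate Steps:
M = -8 (M = -5 - 3 = -8)
J(y, s) = √(s² + y²)
a(x, A) = (6 + x)/(-32 + 2*A) (a(x, A) = (6 + x)/(A + (-32 + A)) = (6 + x)/(-32 + 2*A))
a(J(2, M), -46)*(-7) = ((6 + √((-8)² + 2²))/(2*(-16 - 46)))*(-7) = ((½)*(6 + √(64 + 4))/(-62))*(-7) = ((½)*(-1/62)*(6 + √68))*(-7) = ((½)*(-1/62)*(6 + 2*√17))*(-7) = (-3/62 - √17/62)*(-7) = 21/62 + 7*√17/62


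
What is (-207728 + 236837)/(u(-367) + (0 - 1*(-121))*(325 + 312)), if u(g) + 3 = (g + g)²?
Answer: 29109/615830 ≈ 0.047268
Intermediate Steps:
u(g) = -3 + 4*g² (u(g) = -3 + (g + g)² = -3 + (2*g)² = -3 + 4*g²)
(-207728 + 236837)/(u(-367) + (0 - 1*(-121))*(325 + 312)) = (-207728 + 236837)/((-3 + 4*(-367)²) + (0 - 1*(-121))*(325 + 312)) = 29109/((-3 + 4*134689) + (0 + 121)*637) = 29109/((-3 + 538756) + 121*637) = 29109/(538753 + 77077) = 29109/615830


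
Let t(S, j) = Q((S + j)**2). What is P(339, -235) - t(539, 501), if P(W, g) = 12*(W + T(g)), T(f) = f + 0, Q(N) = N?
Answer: -1080352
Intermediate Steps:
t(S, j) = (S + j)**2
T(f) = f
P(W, g) = 12*W + 12*g (P(W, g) = 12*(W + g) = 12*W + 12*g)
P(339, -235) - t(539, 501) = (12*339 + 12*(-235)) - (539 + 501)**2 = (4068 - 2820) - 1*1040**2 = 1248 - 1*1081600 = 1248 - 1081600 = -1080352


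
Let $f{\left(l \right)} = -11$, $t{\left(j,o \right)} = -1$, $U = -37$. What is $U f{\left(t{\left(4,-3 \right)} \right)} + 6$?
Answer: $413$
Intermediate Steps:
$U f{\left(t{\left(4,-3 \right)} \right)} + 6 = \left(-37\right) \left(-11\right) + 6 = 407 + 6 = 413$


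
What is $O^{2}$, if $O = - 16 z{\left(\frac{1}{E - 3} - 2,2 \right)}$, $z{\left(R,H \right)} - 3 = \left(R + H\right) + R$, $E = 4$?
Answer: $2304$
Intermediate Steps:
$z{\left(R,H \right)} = 3 + H + 2 R$ ($z{\left(R,H \right)} = 3 + \left(\left(R + H\right) + R\right) = 3 + \left(\left(H + R\right) + R\right) = 3 + \left(H + 2 R\right) = 3 + H + 2 R$)
$O = -48$ ($O = - 16 \left(3 + 2 + 2 \left(\frac{1}{4 - 3} - 2\right)\right) = - 16 \left(3 + 2 + 2 \left(1^{-1} - 2\right)\right) = - 16 \left(3 + 2 + 2 \left(1 - 2\right)\right) = - 16 \left(3 + 2 + 2 \left(-1\right)\right) = - 16 \left(3 + 2 - 2\right) = \left(-16\right) 3 = -48$)
$O^{2} = \left(-48\right)^{2} = 2304$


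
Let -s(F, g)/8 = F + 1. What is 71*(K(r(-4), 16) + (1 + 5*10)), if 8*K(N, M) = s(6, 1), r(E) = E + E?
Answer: 3124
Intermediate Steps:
s(F, g) = -8 - 8*F (s(F, g) = -8*(F + 1) = -8*(1 + F) = -8 - 8*F)
r(E) = 2*E
K(N, M) = -7 (K(N, M) = (-8 - 8*6)/8 = (-8 - 48)/8 = (⅛)*(-56) = -7)
71*(K(r(-4), 16) + (1 + 5*10)) = 71*(-7 + (1 + 5*10)) = 71*(-7 + (1 + 50)) = 71*(-7 + 51) = 71*44 = 3124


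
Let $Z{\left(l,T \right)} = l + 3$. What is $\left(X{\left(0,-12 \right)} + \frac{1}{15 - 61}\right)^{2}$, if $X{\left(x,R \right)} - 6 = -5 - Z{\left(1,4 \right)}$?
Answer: $\frac{19321}{2116} \approx 9.1309$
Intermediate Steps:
$Z{\left(l,T \right)} = 3 + l$
$X{\left(x,R \right)} = -3$ ($X{\left(x,R \right)} = 6 - 9 = -3$)
$\left(X{\left(0,-12 \right)} + \frac{1}{15 - 61}\right)^{2} = \left(-3 + \frac{1}{15 - 61}\right)^{2} = \left(-3 + \frac{1}{-46}\right)^{2} = \left(-3 - \frac{1}{46}\right)^{2} = \left(- \frac{139}{46}\right)^{2} = \frac{19321}{2116}$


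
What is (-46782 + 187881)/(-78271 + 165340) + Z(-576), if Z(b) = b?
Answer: -16670215/29023 ≈ -574.38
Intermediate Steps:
(-46782 + 187881)/(-78271 + 165340) + Z(-576) = (-46782 + 187881)/(-78271 + 165340) - 576 = 141099/87069 - 576 = 141099*(1/87069) - 576 = 47033/29023 - 576 = -16670215/29023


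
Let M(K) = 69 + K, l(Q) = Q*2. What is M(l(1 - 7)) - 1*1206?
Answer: -1149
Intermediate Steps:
l(Q) = 2*Q
M(l(1 - 7)) - 1*1206 = (69 + 2*(1 - 7)) - 1*1206 = (69 + 2*(-6)) - 1206 = (69 - 12) - 1206 = 57 - 1206 = -1149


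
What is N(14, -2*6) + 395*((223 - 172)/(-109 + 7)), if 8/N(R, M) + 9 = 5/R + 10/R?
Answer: -44069/222 ≈ -198.51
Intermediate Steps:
N(R, M) = 8/(-9 + 15/R) (N(R, M) = 8/(-9 + (5/R + 10/R)) = 8/(-9 + 15/R))
N(14, -2*6) + 395*((223 - 172)/(-109 + 7)) = -8*14/(-15 + 9*14) + 395*((223 - 172)/(-109 + 7)) = -8*14/(-15 + 126) + 395*(51/(-102)) = -8*14/111 + 395*(51*(-1/102)) = -8*14*1/111 + 395*(-1/2) = -112/111 - 395/2 = -44069/222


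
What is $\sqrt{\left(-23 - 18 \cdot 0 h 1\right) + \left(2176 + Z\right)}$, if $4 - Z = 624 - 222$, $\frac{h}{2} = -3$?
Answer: $3 \sqrt{195} \approx 41.893$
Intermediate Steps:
$h = -6$ ($h = 2 \left(-3\right) = -6$)
$Z = -398$ ($Z = 4 - \left(624 - 222\right) = 4 - 402 = -398$)
$\sqrt{\left(-23 - 18 \cdot 0 h 1\right) + \left(2176 + Z\right)} = \sqrt{\left(-23 - 18 \cdot 0 \left(-6\right) 1\right) + \left(2176 - 398\right)} = \sqrt{\left(-23 - 18 \cdot 0 \cdot 1\right) + 1778} = \sqrt{\left(-23 - 0\right) + 1778} = \sqrt{\left(-23 + 0\right) + 1778} = \sqrt{-23 + 1778} = \sqrt{1755} = 3 \sqrt{195}$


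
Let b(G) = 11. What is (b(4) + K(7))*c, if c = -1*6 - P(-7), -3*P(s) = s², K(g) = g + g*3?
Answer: 403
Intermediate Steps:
K(g) = 4*g (K(g) = g + 3*g = 4*g)
P(s) = -s²/3
c = 31/3 (c = -1*6 - (-1)*(-7)²/3 = -6 - (-1)*49/3 = -6 - 1*(-49/3) = -6 + 49/3 = 31/3 ≈ 10.333)
(b(4) + K(7))*c = (11 + 4*7)*(31/3) = (11 + 28)*(31/3) = 39*(31/3) = 403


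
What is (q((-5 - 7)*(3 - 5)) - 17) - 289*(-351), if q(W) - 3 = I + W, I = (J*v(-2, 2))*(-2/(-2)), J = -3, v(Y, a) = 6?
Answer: 101431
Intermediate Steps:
I = -18 (I = (-3*6)*(-2/(-2)) = -(-36)*(-1)/2 = -18*1 = -18)
q(W) = -15 + W (q(W) = 3 + (-18 + W) = -15 + W)
(q((-5 - 7)*(3 - 5)) - 17) - 289*(-351) = ((-15 + (-5 - 7)*(3 - 5)) - 17) - 289*(-351) = ((-15 - 12*(-2)) - 17) + 101439 = ((-15 + 24) - 17) + 101439 = (9 - 17) + 101439 = -8 + 101439 = 101431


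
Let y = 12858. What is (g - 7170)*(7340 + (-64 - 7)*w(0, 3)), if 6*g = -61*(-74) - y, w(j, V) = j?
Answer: -188505880/3 ≈ -6.2835e+7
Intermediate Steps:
g = -4172/3 (g = (-61*(-74) - 1*12858)/6 = (4514 - 12858)/6 = (⅙)*(-8344) = -4172/3 ≈ -1390.7)
(g - 7170)*(7340 + (-64 - 7)*w(0, 3)) = (-4172/3 - 7170)*(7340 + (-64 - 7)*0) = -25682*(7340 - 71*0)/3 = -25682*(7340 + 0)/3 = -25682/3*7340 = -188505880/3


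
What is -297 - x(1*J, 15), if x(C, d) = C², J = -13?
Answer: -466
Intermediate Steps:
-297 - x(1*J, 15) = -297 - (1*(-13))² = -297 - 1*(-13)² = -297 - 1*169 = -297 - 169 = -466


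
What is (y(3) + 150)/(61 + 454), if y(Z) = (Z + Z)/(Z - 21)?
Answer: 449/1545 ≈ 0.29062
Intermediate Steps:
y(Z) = 2*Z/(-21 + Z) (y(Z) = (2*Z)/(-21 + Z) = 2*Z/(-21 + Z))
(y(3) + 150)/(61 + 454) = (2*3/(-21 + 3) + 150)/(61 + 454) = (2*3/(-18) + 150)/515 = (2*3*(-1/18) + 150)*(1/515) = (-⅓ + 150)*(1/515) = (449/3)*(1/515) = 449/1545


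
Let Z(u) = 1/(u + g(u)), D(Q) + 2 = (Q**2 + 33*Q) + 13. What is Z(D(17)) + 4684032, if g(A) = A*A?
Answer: 3476404237825/742182 ≈ 4.6840e+6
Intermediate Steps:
D(Q) = 11 + Q**2 + 33*Q (D(Q) = -2 + ((Q**2 + 33*Q) + 13) = -2 + (13 + Q**2 + 33*Q) = 11 + Q**2 + 33*Q)
g(A) = A**2
Z(u) = 1/(u + u**2)
Z(D(17)) + 4684032 = 1/((11 + 17**2 + 33*17)*(1 + (11 + 17**2 + 33*17))) + 4684032 = 1/((11 + 289 + 561)*(1 + (11 + 289 + 561))) + 4684032 = 1/(861*(1 + 861)) + 4684032 = (1/861)/862 + 4684032 = (1/861)*(1/862) + 4684032 = 1/742182 + 4684032 = 3476404237825/742182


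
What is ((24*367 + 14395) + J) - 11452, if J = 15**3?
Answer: 15126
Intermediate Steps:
J = 3375
((24*367 + 14395) + J) - 11452 = ((24*367 + 14395) + 3375) - 11452 = ((8808 + 14395) + 3375) - 11452 = (23203 + 3375) - 11452 = 26578 - 11452 = 15126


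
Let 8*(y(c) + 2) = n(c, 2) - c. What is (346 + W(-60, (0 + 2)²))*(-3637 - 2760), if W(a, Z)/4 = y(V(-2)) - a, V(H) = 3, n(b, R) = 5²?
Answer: -3767833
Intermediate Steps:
n(b, R) = 25
y(c) = 9/8 - c/8 (y(c) = -2 + (25 - c)/8 = -2 + (25/8 - c/8) = 9/8 - c/8)
W(a, Z) = 3 - 4*a (W(a, Z) = 4*((9/8 - ⅛*3) - a) = 4*((9/8 - 3/8) - a) = 4*(¾ - a) = 3 - 4*a)
(346 + W(-60, (0 + 2)²))*(-3637 - 2760) = (346 + (3 - 4*(-60)))*(-3637 - 2760) = (346 + (3 + 240))*(-6397) = (346 + 243)*(-6397) = 589*(-6397) = -3767833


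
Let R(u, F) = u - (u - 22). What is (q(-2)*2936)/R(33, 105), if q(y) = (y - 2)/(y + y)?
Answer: 1468/11 ≈ 133.45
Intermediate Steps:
q(y) = (-2 + y)/(2*y) (q(y) = (-2 + y)/((2*y)) = (-2 + y)*(1/(2*y)) = (-2 + y)/(2*y))
R(u, F) = 22 (R(u, F) = u - (-22 + u) = u + (22 - u) = 22)
(q(-2)*2936)/R(33, 105) = (((½)*(-2 - 2)/(-2))*2936)/22 = (((½)*(-½)*(-4))*2936)*(1/22) = (1*2936)*(1/22) = 2936*(1/22) = 1468/11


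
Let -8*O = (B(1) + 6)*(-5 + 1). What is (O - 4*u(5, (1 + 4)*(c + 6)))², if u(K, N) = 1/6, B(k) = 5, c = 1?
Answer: 841/36 ≈ 23.361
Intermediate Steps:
u(K, N) = ⅙
O = 11/2 (O = -(5 + 6)*(-5 + 1)/8 = -11*(-4)/8 = -⅛*(-44) = 11/2 ≈ 5.5000)
(O - 4*u(5, (1 + 4)*(c + 6)))² = (11/2 - 4*⅙)² = (11/2 - ⅔)² = (29/6)² = 841/36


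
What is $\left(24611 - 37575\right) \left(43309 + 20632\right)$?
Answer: $-828931124$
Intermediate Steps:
$\left(24611 - 37575\right) \left(43309 + 20632\right) = \left(-12964\right) 63941 = -828931124$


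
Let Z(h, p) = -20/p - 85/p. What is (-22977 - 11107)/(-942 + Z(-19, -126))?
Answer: 204504/5647 ≈ 36.215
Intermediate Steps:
Z(h, p) = -105/p
(-22977 - 11107)/(-942 + Z(-19, -126)) = (-22977 - 11107)/(-942 - 105/(-126)) = -34084/(-942 - 105*(-1/126)) = -34084/(-942 + 5/6) = -34084/(-5647/6) = -34084*(-6/5647) = 204504/5647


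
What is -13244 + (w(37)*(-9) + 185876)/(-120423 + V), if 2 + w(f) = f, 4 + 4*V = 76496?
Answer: -1341802761/101300 ≈ -13246.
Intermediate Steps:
V = 19123 (V = -1 + (1/4)*76496 = -1 + 19124 = 19123)
w(f) = -2 + f
-13244 + (w(37)*(-9) + 185876)/(-120423 + V) = -13244 + ((-2 + 37)*(-9) + 185876)/(-120423 + 19123) = -13244 + (35*(-9) + 185876)/(-101300) = -13244 + (-315 + 185876)*(-1/101300) = -13244 + 185561*(-1/101300) = -13244 - 185561/101300 = -1341802761/101300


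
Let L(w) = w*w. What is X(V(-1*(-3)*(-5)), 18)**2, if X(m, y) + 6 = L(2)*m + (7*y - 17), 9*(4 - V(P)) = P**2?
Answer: 361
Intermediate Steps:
L(w) = w**2
V(P) = 4 - P**2/9
X(m, y) = -23 + 4*m + 7*y (X(m, y) = -6 + (2**2*m + (7*y - 17)) = -6 + (4*m + (-17 + 7*y)) = -6 + (-17 + 4*m + 7*y) = -23 + 4*m + 7*y)
X(V(-1*(-3)*(-5)), 18)**2 = (-23 + 4*(4 - (-1*(-3)*(-5))**2/9) + 7*18)**2 = (-23 + 4*(4 - (3*(-5))**2/9) + 126)**2 = (-23 + 4*(4 - 1/9*(-15)**2) + 126)**2 = (-23 + 4*(4 - 1/9*225) + 126)**2 = (-23 + 4*(4 - 25) + 126)**2 = (-23 + 4*(-21) + 126)**2 = (-23 - 84 + 126)**2 = 19**2 = 361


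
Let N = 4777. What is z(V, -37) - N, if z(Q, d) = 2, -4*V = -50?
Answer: -4775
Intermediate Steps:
V = 25/2 (V = -¼*(-50) = 25/2 ≈ 12.500)
z(V, -37) - N = 2 - 1*4777 = 2 - 4777 = -4775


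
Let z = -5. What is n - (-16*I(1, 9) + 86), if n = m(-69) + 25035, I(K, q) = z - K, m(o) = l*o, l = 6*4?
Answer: 23197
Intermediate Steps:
l = 24
m(o) = 24*o
I(K, q) = -5 - K
n = 23379 (n = 24*(-69) + 25035 = -1656 + 25035 = 23379)
n - (-16*I(1, 9) + 86) = 23379 - (-16*(-5 - 1*1) + 86) = 23379 - (-16*(-5 - 1) + 86) = 23379 - (-16*(-6) + 86) = 23379 - (96 + 86) = 23379 - 1*182 = 23379 - 182 = 23197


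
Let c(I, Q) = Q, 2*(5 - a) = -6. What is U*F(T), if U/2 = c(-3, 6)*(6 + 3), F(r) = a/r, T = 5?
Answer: 864/5 ≈ 172.80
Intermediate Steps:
a = 8 (a = 5 - 1/2*(-6) = 5 + 3 = 8)
F(r) = 8/r
U = 108 (U = 2*(6*(6 + 3)) = 2*(6*9) = 2*54 = 108)
U*F(T) = 108*(8/5) = 864/5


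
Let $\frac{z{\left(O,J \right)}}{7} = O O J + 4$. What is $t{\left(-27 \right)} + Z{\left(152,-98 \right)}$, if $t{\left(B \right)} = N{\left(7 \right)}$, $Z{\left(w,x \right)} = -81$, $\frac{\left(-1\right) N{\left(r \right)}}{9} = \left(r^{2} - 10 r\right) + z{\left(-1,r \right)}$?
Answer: $-585$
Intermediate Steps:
$z{\left(O,J \right)} = 28 + 7 J O^{2}$ ($z{\left(O,J \right)} = 7 \left(O O J + 4\right) = 7 \left(O^{2} J + 4\right) = 7 \left(J O^{2} + 4\right) = 7 \left(4 + J O^{2}\right) = 28 + 7 J O^{2}$)
$N{\left(r \right)} = -252 - 9 r^{2} + 27 r$ ($N{\left(r \right)} = - 9 \left(\left(r^{2} - 10 r\right) + \left(28 + 7 r \left(-1\right)^{2}\right)\right) = - 9 \left(\left(r^{2} - 10 r\right) + \left(28 + 7 r 1\right)\right) = - 9 \left(\left(r^{2} - 10 r\right) + \left(28 + 7 r\right)\right) = - 9 \left(28 + r^{2} - 3 r\right) = -252 - 9 r^{2} + 27 r$)
$t{\left(B \right)} = -504$ ($t{\left(B \right)} = -252 - 9 \cdot 7^{2} + 27 \cdot 7 = -252 - 441 + 189 = -504$)
$t{\left(-27 \right)} + Z{\left(152,-98 \right)} = -504 - 81 = -585$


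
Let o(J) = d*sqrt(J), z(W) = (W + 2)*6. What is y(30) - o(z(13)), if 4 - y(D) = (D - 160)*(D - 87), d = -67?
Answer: -7406 + 201*sqrt(10) ≈ -6770.4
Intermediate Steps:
z(W) = 12 + 6*W (z(W) = (2 + W)*6 = 12 + 6*W)
o(J) = -67*sqrt(J)
y(D) = 4 - (-160 + D)*(-87 + D) (y(D) = 4 - (D - 160)*(D - 87) = 4 - (-160 + D)*(-87 + D))
y(30) - o(z(13)) = (-13916 - 1*30**2 + 247*30) - (-67)*sqrt(12 + 6*13) = (-13916 - 1*900 + 7410) - (-67)*sqrt(12 + 78) = (-13916 - 900 + 7410) - (-67)*sqrt(90) = -7406 - (-67)*3*sqrt(10) = -7406 - (-201)*sqrt(10) = -7406 + 201*sqrt(10)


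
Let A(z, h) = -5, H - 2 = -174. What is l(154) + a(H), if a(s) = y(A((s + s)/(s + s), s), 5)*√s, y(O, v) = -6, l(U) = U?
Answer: 154 - 12*I*√43 ≈ 154.0 - 78.689*I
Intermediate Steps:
H = -172 (H = 2 - 174 = -172)
a(s) = -6*√s
l(154) + a(H) = 154 - 12*I*√43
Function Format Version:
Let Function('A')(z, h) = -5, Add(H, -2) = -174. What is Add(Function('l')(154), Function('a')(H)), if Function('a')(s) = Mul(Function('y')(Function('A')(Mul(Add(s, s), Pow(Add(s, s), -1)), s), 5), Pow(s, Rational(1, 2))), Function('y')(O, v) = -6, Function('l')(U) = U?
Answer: Add(154, Mul(-12, I, Pow(43, Rational(1, 2)))) ≈ Add(154.00, Mul(-78.689, I))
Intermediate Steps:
H = -172 (H = Add(2, -174) = -172)
Function('a')(s) = Mul(-6, Pow(s, Rational(1, 2)))
Add(Function('l')(154), Function('a')(H)) = Add(154, Mul(-6, Pow(-172, Rational(1, 2)))) = Add(154, Mul(-6, Mul(2, I, Pow(43, Rational(1, 2))))) = Add(154, Mul(-12, I, Pow(43, Rational(1, 2))))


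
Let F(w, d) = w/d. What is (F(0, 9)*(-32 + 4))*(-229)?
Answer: 0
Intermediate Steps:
(F(0, 9)*(-32 + 4))*(-229) = ((0/9)*(-32 + 4))*(-229) = ((0*(1/9))*(-28))*(-229) = (0*(-28))*(-229) = 0*(-229) = 0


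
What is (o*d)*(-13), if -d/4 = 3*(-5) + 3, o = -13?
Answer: 8112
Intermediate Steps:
d = 48 (d = -4*(3*(-5) + 3) = -4*(-15 + 3) = -4*(-12) = 48)
(o*d)*(-13) = -13*48*(-13) = -624*(-13) = 8112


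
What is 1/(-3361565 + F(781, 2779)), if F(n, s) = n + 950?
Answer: -1/3359834 ≈ -2.9763e-7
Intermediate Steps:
F(n, s) = 950 + n
1/(-3361565 + F(781, 2779)) = 1/(-3361565 + (950 + 781)) = 1/(-3361565 + 1731) = 1/(-3359834) = -1/3359834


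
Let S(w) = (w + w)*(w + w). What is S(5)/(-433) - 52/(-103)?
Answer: 12216/44599 ≈ 0.27391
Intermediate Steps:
S(w) = 4*w² (S(w) = (2*w)*(2*w) = 4*w²)
S(5)/(-433) - 52/(-103) = (4*5²)/(-433) - 52/(-103) = (4*25)*(-1/433) - 52*(-1/103) = 100*(-1/433) + 52/103 = -100/433 + 52/103 = 12216/44599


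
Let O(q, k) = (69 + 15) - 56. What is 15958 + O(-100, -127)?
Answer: 15986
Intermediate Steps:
O(q, k) = 28 (O(q, k) = 84 - 56 = 28)
15958 + O(-100, -127) = 15958 + 28 = 15986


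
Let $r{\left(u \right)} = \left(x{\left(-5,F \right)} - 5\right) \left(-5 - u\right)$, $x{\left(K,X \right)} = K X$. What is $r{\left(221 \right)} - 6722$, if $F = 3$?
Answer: $-2202$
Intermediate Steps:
$r{\left(u \right)} = 100 + 20 u$ ($r{\left(u \right)} = \left(\left(-5\right) 3 - 5\right) \left(-5 - u\right) = \left(-15 - 5\right) \left(-5 - u\right) = - 20 \left(-5 - u\right) = 100 + 20 u$)
$r{\left(221 \right)} - 6722 = \left(100 + 20 \cdot 221\right) - 6722 = \left(100 + 4420\right) - 6722 = 4520 - 6722 = -2202$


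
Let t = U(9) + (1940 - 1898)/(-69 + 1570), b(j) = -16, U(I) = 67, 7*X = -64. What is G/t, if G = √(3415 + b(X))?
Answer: 1501*√3399/100609 ≈ 0.86980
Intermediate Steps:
X = -64/7 (X = (⅐)*(-64) = -64/7 ≈ -9.1429)
t = 100609/1501 (t = 67 + (1940 - 1898)/(-69 + 1570) = 67 + 42/1501 = 100609/1501 ≈ 67.028)
G = √3399 (G = √(3415 - 16) = √3399 ≈ 58.301)
G/t = √3399/(100609/1501) = √3399*(1501/100609) = 1501*√3399/100609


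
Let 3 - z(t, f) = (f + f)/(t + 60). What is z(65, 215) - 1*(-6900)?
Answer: 172489/25 ≈ 6899.6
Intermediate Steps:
z(t, f) = 3 - 2*f/(60 + t) (z(t, f) = 3 - (f + f)/(t + 60) = 3 - 2*f/(60 + t))
z(65, 215) - 1*(-6900) = (180 - 2*215 + 3*65)/(60 + 65) - 1*(-6900) = (180 - 430 + 195)/125 + 6900 = (1/125)*(-55) + 6900 = -11/25 + 6900 = 172489/25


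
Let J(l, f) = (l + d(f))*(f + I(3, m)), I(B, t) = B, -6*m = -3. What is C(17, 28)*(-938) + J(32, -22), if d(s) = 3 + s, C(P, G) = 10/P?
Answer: -13579/17 ≈ -798.76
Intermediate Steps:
m = 1/2 (m = -1/6*(-3) = 1/2 ≈ 0.50000)
J(l, f) = (3 + f)*(3 + f + l) (J(l, f) = (l + (3 + f))*(f + 3) = (3 + f + l)*(3 + f) = (3 + f)*(3 + f + l))
C(17, 28)*(-938) + J(32, -22) = (10/17)*(-938) + (9 + (-22)**2 + 3*32 + 6*(-22) - 22*32) = (10*(1/17))*(-938) + (9 + 484 + 96 - 132 - 704) = (10/17)*(-938) - 247 = -9380/17 - 247 = -13579/17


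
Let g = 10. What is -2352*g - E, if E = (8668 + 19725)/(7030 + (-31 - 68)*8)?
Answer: -146746153/6238 ≈ -23525.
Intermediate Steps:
E = 28393/6238 (E = 28393/(7030 - 99*8) = 28393/(7030 - 792) = 28393/6238 ≈ 4.5516)
-2352*g - E = -2352*10 - 1*28393/6238 = -23520 - 28393/6238 = -146746153/6238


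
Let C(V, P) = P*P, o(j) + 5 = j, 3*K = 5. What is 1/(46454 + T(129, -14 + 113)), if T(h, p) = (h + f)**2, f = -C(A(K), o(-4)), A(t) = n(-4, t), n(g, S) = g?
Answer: 1/48758 ≈ 2.0509e-5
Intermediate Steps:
K = 5/3 (K = (1/3)*5 = 5/3 ≈ 1.6667)
A(t) = -4
o(j) = -5 + j
C(V, P) = P**2
f = -81 (f = -(-5 - 4)**2 = -1*(-9)**2 = -1*81 = -81)
T(h, p) = (-81 + h)**2 (T(h, p) = (h - 81)**2 = (-81 + h)**2)
1/(46454 + T(129, -14 + 113)) = 1/(46454 + (-81 + 129)**2) = 1/(46454 + 48**2) = 1/(46454 + 2304) = 1/48758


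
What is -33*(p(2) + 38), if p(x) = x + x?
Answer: -1386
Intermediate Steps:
p(x) = 2*x
-33*(p(2) + 38) = -33*(2*2 + 38) = -33*(4 + 38) = -33*42 = -1386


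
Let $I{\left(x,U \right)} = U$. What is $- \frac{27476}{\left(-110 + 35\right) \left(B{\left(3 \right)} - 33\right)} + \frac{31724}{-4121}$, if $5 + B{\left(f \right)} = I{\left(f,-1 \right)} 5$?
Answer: $- \frac{215538496}{13290225} \approx -16.218$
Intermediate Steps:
$B{\left(f \right)} = -10$ ($B{\left(f \right)} = -5 - 5 = -10$)
$- \frac{27476}{\left(-110 + 35\right) \left(B{\left(3 \right)} - 33\right)} + \frac{31724}{-4121} = - \frac{27476}{\left(-110 + 35\right) \left(-10 - 33\right)} + \frac{31724}{-4121} = - \frac{27476}{\left(-75\right) \left(-10 - 33\right)} + 31724 \left(- \frac{1}{4121}\right) = - \frac{27476}{\left(-75\right) \left(-43\right)} - \frac{31724}{4121} = - \frac{27476}{3225} - \frac{31724}{4121} = - \frac{215538496}{13290225}$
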